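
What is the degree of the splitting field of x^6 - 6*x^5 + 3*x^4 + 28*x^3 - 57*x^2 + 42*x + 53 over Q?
The degree of the splitting field over Q equals the order of the Galois group, so first determine the group. The polynomial f is an irreducible sextic over Q, so G = Gal(f/Q) is one of the 16 transitive subgroups 6T1, ..., 6T16 of S_6. The discriminant of f is -450868486864896, which is not a perfect square, so G is not contained in A_6. The transitive groups of degree 6 not contained in A_6 are: C_6 (6T1, order 6), S_3 (6T2, order 6), D_6 (6T3, order 12), C_3 x S_3 (6T5, order 18), A_4 x C_2 (6T6, order 24), S_4 (6T8, order 24), S_3 x S_3 (6T9, order 36), S_4 x C_2 (6T11, order 48), (S_3 x S_3) : C_2 (6T13, order 72), PGL(2,5) (6T14, order 120), S_6 (6T16, order 720). By Dedekind's theorem, for a prime p not dividing disc(f) the degrees of the irreducible factors of f mod p form the cycle type of an element of G. Factoring f modulo the 33 such primes p <= 149 (skipping 2, 3, which divide the discriminant), each new pattern first appears at: mod 5: f = (x^3 + 3x + 2)(x^3 + 4x^2 + 4), pattern 3+3; mod 7: f = (x^6 + x^5 + 3x^4 + 6x^2 + 4), pattern 6; mod 17: f = (x + 3)(x + 12)(x^2 + 15x + 8)(x^2 + 15x + 15), pattern 2+2+1+1; mod 19: f = (x + 4)(x + 6)(x + 11)(x + 13)(x^2 + 17x + 6), pattern 2+1+1+1+1; mod 71: f = (x^2 + 69x + 4)(x^2 + 69x + 19)(x^2 + 69x + 39), pattern 2+2+2. No other pattern occurs in this range, so the set of observed cycle types is {3+3, 6, 2+2+1+1, 2+1+1+1+1, 2+2+2}. The candidates containing elements of all these cycle types are A_4 x C_2 (6T6) of order 24, S_4 x C_2 (6T11) of order 48, (S_3 x S_3) : C_2 (6T13) of order 72, S_6 (6T16) of order 720; the others are excluded. The observed types are precisely the cycle types that occur in A_4 x C_2 (6T6) (apart from the identity). Each of the other remaining candidates has further cycle types, and by the Chebotarev density theorem the matching factorization patterns would occur for a proportion of primes equal to their share of the group: S_4 x C_2 (6T11) additionally contains elements of type 4+2, 4+1+1 (12 of its 48 elements, about 25% of primes); (S_3 x S_3) : C_2 (6T13) additionally contains elements of type 4+2, 3+2+1, 3+1+1+1 (34 of its 72 elements, about 47% of primes); S_6 (6T16) additionally contains elements of type 5+1, 4+2, 4+1+1, 3+2+1, 3+1+1+1 (484 of its 720 elements, about 67% of primes). None of the 33 primes tested shows any such pattern (for each of these groups the chance of that is below 10^-4), which rules them out. Hence G = A_4 x C_2 (6T6), of order 24. The Galois group A_4 x C_2 (6T6) has order 24, so the splitting field has degree 24 over Q.

24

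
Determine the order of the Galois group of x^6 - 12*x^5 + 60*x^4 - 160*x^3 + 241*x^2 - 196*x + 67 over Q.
24

The degree of the splitting field over Q equals the order of the Galois group, so first determine the group. The polynomial f is an irreducible sextic over Q, so G = Gal(f/Q) is one of the 16 transitive subgroups 6T1, ..., 6T16 of S_6. The discriminant of f is 61504 = 248^2, a perfect square, so G is contained in A_6. The transitive groups of degree 6 contained in A_6 are: A_4 (6T4, order 12), S_4 (6T7, order 24), (C_3 x C_3) : C_4 (6T10, order 36), PSL(2,5) (6T12, order 60), A_6 (6T15, order 360). By Dedekind's theorem, for a prime p not dividing disc(f) the degrees of the irreducible factors of f mod p form the cycle type of an element of G. Factoring f modulo the 79 such primes p <= 419 (skipping 2, 31, which divide the discriminant), each new pattern first appears at: mod 3: f = (x^2 + 2x + 2)(x^4 + x^3 + 2x^2 + 2x + 2), pattern 4+2; mod 5: f = (x^3 + x + 4)(x^3 + 3x^2 + 4x + 3), pattern 3+3; mod 11: f = (x + 1)(x + 6)(x^2 + 3)(x^2 + 3x + 8), pattern 2+2+1+1; mod 67: f = (x)(x + 1)(x + 9)(x + 54)(x + 62)(x + 63), pattern 1+1+1+1+1+1. No other pattern occurs in this range, so the set of observed cycle types is {4+2, 3+3, 2+2+1+1, 1+1+1+1+1+1}. The candidates containing elements of all these cycle types are S_4 (6T7) of order 24, (C_3 x C_3) : C_4 (6T10) of order 36, A_6 (6T15) of order 360; the others are excluded. The observed types are precisely the cycle types that occur in S_4 (6T7). Each of the other remaining candidates has further cycle types, and by the Chebotarev density theorem the matching factorization patterns would occur for a proportion of primes equal to their share of the group: (C_3 x C_3) : C_4 (6T10) additionally contains elements of type 3+1+1+1 (4 of its 36 elements, about 11% of primes); A_6 (6T15) additionally contains elements of type 5+1, 3+1+1+1 (184 of its 360 elements, about 51% of primes). None of the 79 primes tested shows any such pattern (for each of these groups the chance of that is below 10^-4), which rules them out. Hence G = S_4 (6T7), of order 24. The Galois group S_4 (6T7) has order 24, so the splitting field has degree 24 over Q.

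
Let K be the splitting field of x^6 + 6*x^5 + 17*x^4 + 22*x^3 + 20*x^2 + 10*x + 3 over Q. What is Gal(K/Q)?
S_4 x C_2 (order 48)

The polynomial f is an irreducible sextic over Q, so G = Gal(f/Q) is one of the 16 transitive subgroups 6T1, ..., 6T16 of S_6. The discriminant of f is -7441984, which is not a perfect square, so G is not contained in A_6. The transitive groups of degree 6 not contained in A_6 are: C_6 (6T1, order 6), S_3 (6T2, order 6), D_6 (6T3, order 12), C_3 x S_3 (6T5, order 18), A_4 x C_2 (6T6, order 24), S_4 (6T8, order 24), S_3 x S_3 (6T9, order 36), S_4 x C_2 (6T11, order 48), (S_3 x S_3) : C_2 (6T13, order 72), PGL(2,5) (6T14, order 120), S_6 (6T16, order 720). By Dedekind's theorem, for a prime p not dividing disc(f) the degrees of the irreducible factors of f mod p form the cycle type of an element of G. Factoring f modulo the 17 such primes p <= 71 (skipping 2, 11, 31, which divide the discriminant), each new pattern first appears at: mod 3: f = (x)(x + 1)(x^4 + 2x^3 + x + 1), pattern 4+1+1; mod 5: f = (x^3 + 3x + 3)(x^3 + x^2 + 4x + 1), pattern 3+3; mod 7: f = (x^6 + 6x^5 + 3x^4 + x^3 + 6x^2 + 3x + 3), pattern 6; mod 13: f = (x^2 + 3x + 5)(x^4 + 3x^3 + 3x^2 + 11x + 11), pattern 4+2; mod 37: f = (x + 21)(x + 31)(x^2 + 5x + 21)(x^2 + 23x + 31), pattern 2+2+1+1; mod 47: f = (x + 21)(x + 26)(x + 31)(x + 44)(x^2 + 25x + 39), pattern 2+1+1+1+1; mod 67: f = (x^2 + 28x + 49)(x^2 + 51x + 6)(x^2 + 61x + 13), pattern 2+2+2. No other pattern occurs in this range, so the set of observed cycle types is {4+1+1, 3+3, 6, 4+2, 2+2+1+1, 2+1+1+1+1, 2+2+2}. The candidates containing elements of all these cycle types are S_4 x C_2 (6T11) of order 48, S_6 (6T16) of order 720; the others are excluded. The observed types are precisely the cycle types that occur in S_4 x C_2 (6T11) (apart from the identity). Each of the other remaining candidates has further cycle types, and by the Chebotarev density theorem the matching factorization patterns would occur for a proportion of primes equal to their share of the group: S_6 (6T16) additionally contains elements of type 5+1, 3+2+1, 3+1+1+1 (304 of its 720 elements, about 42% of primes). None of the 17 primes tested shows any such pattern (for each of these groups the chance of that is below 10^-4), which rules them out. Hence G = S_4 x C_2 (6T11), of order 48.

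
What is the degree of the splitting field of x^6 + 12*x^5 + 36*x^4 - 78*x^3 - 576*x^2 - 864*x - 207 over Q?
The degree of the splitting field over Q equals the order of the Galois group, so first determine the group. The polynomial f is an irreducible sextic over Q, so G = Gal(f/Q) is one of the 16 transitive subgroups 6T1, ..., 6T16 of S_6. The discriminant of f is 3136192620244992, which is not a perfect square, so G is not contained in A_6. The transitive groups of degree 6 not contained in A_6 are: C_6 (6T1, order 6), S_3 (6T2, order 6), D_6 (6T3, order 12), C_3 x S_3 (6T5, order 18), A_4 x C_2 (6T6, order 24), S_4 (6T8, order 24), S_3 x S_3 (6T9, order 36), S_4 x C_2 (6T11, order 48), (S_3 x S_3) : C_2 (6T13, order 72), PGL(2,5) (6T14, order 120), S_6 (6T16, order 720). By Dedekind's theorem, for a prime p not dividing disc(f) the degrees of the irreducible factors of f mod p form the cycle type of an element of G. Factoring f modulo the 79 such primes p <= 431 (skipping 2, 3, 7, 11, which divide the discriminant), each new pattern first appears at: mod 5: f = (x^6 + 2x^5 + x^4 + 2x^3 + 4x^2 + x + 3), pattern 6; mod 13: f = (x^3 + 6x^2 + 2x + 8)(x^3 + 6x^2 + 11x + 5), pattern 3+3; mod 19: f = (x^2 + 10x + 7)(x^2 + 10x + 11)(x^2 + 11x + 2), pattern 2+2+2; mod 23: f = (x)(x + 1)(x^2 + 5x + 14)(x^2 + 6x + 4), pattern 2+2+1+1; mod 97: f = (x + 2)(x + 9)(x + 27)(x + 30)(x + 46)(x + 92), pattern 1+1+1+1+1+1. No other pattern occurs in this range, so the set of observed cycle types is {6, 3+3, 2+2+2, 2+2+1+1, 1+1+1+1+1+1}. The candidates containing elements of all these cycle types are D_6 (6T3) of order 12, A_4 x C_2 (6T6) of order 24, S_3 x S_3 (6T9) of order 36, S_4 x C_2 (6T11) of order 48, (S_3 x S_3) : C_2 (6T13) of order 72, PGL(2,5) (6T14) of order 120, S_6 (6T16) of order 720; the others are excluded. The observed types are precisely the cycle types that occur in D_6 (6T3). Each of the other remaining candidates has further cycle types, and by the Chebotarev density theorem the matching factorization patterns would occur for a proportion of primes equal to their share of the group: A_4 x C_2 (6T6) additionally contains elements of type 2+1+1+1+1 (3 of its 24 elements, about 12% of primes); S_3 x S_3 (6T9) additionally contains elements of type 3+1+1+1 (4 of its 36 elements, about 11% of primes); S_4 x C_2 (6T11) additionally contains elements of type 4+2, 4+1+1, 2+1+1+1+1 (15 of its 48 elements, about 31% of primes); (S_3 x S_3) : C_2 (6T13) additionally contains elements of type 4+2, 3+2+1, 3+1+1+1, 2+1+1+1+1 (40 of its 72 elements, about 56% of primes); PGL(2,5) (6T14) additionally contains elements of type 5+1, 4+1+1 (54 of its 120 elements, about 45% of primes); S_6 (6T16) additionally contains elements of type 5+1, 4+2, 4+1+1, 3+2+1, 3+1+1+1, 2+1+1+1+1 (499 of its 720 elements, about 69% of primes). None of the 79 primes tested shows any such pattern (for each of these groups the chance of that is below 10^-4), which rules them out. Hence G = D_6 (6T3), of order 12. The Galois group D_6 (6T3) has order 12, so the splitting field has degree 12 over Q.

12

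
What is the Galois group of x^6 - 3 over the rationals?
D_6

The polynomial f is an irreducible sextic over Q, so G = Gal(f/Q) is one of the 16 transitive subgroups 6T1, ..., 6T16 of S_6. The discriminant of f is 11337408, which is not a perfect square, so G is not contained in A_6. The transitive groups of degree 6 not contained in A_6 are: C_6 (6T1, order 6), S_3 (6T2, order 6), D_6 (6T3, order 12), C_3 x S_3 (6T5, order 18), A_4 x C_2 (6T6, order 24), S_4 (6T8, order 24), S_3 x S_3 (6T9, order 36), S_4 x C_2 (6T11, order 48), (S_3 x S_3) : C_2 (6T13, order 72), PGL(2,5) (6T14, order 120), S_6 (6T16, order 720). By Dedekind's theorem, for a prime p not dividing disc(f) the degrees of the irreducible factors of f mod p form the cycle type of an element of G. Factoring f modulo the 79 such primes p <= 419 (skipping 2, 3, which divide the discriminant), each new pattern first appears at: mod 5: f = (x^2 + 3)(x^2 + 2x + 3)(x^2 + 3x + 3), pattern 2+2+2; mod 7: f = (x^6 + 4), pattern 6; mod 11: f = (x + 3)(x + 8)(x^2 + 3x + 9)(x^2 + 8x + 9), pattern 2+2+1+1; mod 13: f = (x^3 + 4)(x^3 + 9), pattern 3+3; mod 61: f = (x + 2)(x + 26)(x + 28)(x + 33)(x + 35)(x + 59), pattern 1+1+1+1+1+1. No other pattern occurs in this range, so the set of observed cycle types is {2+2+2, 6, 2+2+1+1, 3+3, 1+1+1+1+1+1}. The candidates containing elements of all these cycle types are D_6 (6T3) of order 12, A_4 x C_2 (6T6) of order 24, S_3 x S_3 (6T9) of order 36, S_4 x C_2 (6T11) of order 48, (S_3 x S_3) : C_2 (6T13) of order 72, PGL(2,5) (6T14) of order 120, S_6 (6T16) of order 720; the others are excluded. The observed types are precisely the cycle types that occur in D_6 (6T3). Each of the other remaining candidates has further cycle types, and by the Chebotarev density theorem the matching factorization patterns would occur for a proportion of primes equal to their share of the group: A_4 x C_2 (6T6) additionally contains elements of type 2+1+1+1+1 (3 of its 24 elements, about 12% of primes); S_3 x S_3 (6T9) additionally contains elements of type 3+1+1+1 (4 of its 36 elements, about 11% of primes); S_4 x C_2 (6T11) additionally contains elements of type 4+2, 4+1+1, 2+1+1+1+1 (15 of its 48 elements, about 31% of primes); (S_3 x S_3) : C_2 (6T13) additionally contains elements of type 4+2, 3+2+1, 3+1+1+1, 2+1+1+1+1 (40 of its 72 elements, about 56% of primes); PGL(2,5) (6T14) additionally contains elements of type 5+1, 4+1+1 (54 of its 120 elements, about 45% of primes); S_6 (6T16) additionally contains elements of type 5+1, 4+2, 4+1+1, 3+2+1, 3+1+1+1, 2+1+1+1+1 (499 of its 720 elements, about 69% of primes). None of the 79 primes tested shows any such pattern (for each of these groups the chance of that is below 10^-4), which rules them out. Hence G = D_6 (6T3), of order 12.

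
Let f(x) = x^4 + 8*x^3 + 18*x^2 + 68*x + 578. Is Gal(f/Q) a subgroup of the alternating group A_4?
The polynomial is irreducible of degree 4 over Q. Its discriminant is 23118594304 = 152048^2, a perfect square. A Galois group lies in the alternating group exactly when the discriminant is a square in Q, so the Galois group (V_4) is contained in A_4.

Yes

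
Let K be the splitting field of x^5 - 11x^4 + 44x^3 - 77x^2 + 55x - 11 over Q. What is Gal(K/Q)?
5T1: C_5

The polynomial f is an irreducible quintic over Q, so G = Gal(f/Q) is a transitive subgroup of S_5: one of C_5 (5T1, order 5), D_5 (5T2, order 10), F_20 (5T3, order 20), A_5 (5T4, order 60) or S_5 (5T5, order 120). The discriminant of f is 14641 = 121^2, a perfect square, so G is contained in A_5. The transitive groups of degree 5 contained in A_5 are: C_5 (5T1, order 5), D_5 (5T2, order 10), A_5 (5T4, order 60). By Dedekind's theorem, for a prime p not dividing disc(f) the degrees of the irreducible factors of f mod p form the cycle type of an element of G. Factoring f modulo the 14 such primes p <= 47 (skipping 11, which divides the discriminant), each new pattern first appears at: mod 2: f = (x^5 + x^4 + x^2 + x + 1), pattern 5; mod 23: f = (x + 2)(x + 4)(x + 8)(x + 9)(x + 12), pattern 1+1+1+1+1. No other pattern occurs in this range, so the set of observed cycle types is {5, 1+1+1+1+1}. The candidates containing elements of all these cycle types are C_5 (5T1) of order 5, D_5 (5T2) of order 10, A_5 (5T4) of order 60; the others are excluded. The observed types are precisely the cycle types that occur in C_5 (5T1). Each of the other remaining candidates has further cycle types, and by the Chebotarev density theorem the matching factorization patterns would occur for a proportion of primes equal to their share of the group: D_5 (5T2) additionally contains elements of type 2+2+1 (5 of its 10 elements, about 50% of primes); A_5 (5T4) additionally contains elements of type 3+1+1, 2+2+1 (35 of its 60 elements, about 58% of primes). None of the 14 primes tested shows any such pattern (for each of these groups the chance of that is below 10^-4), which rules them out. Hence G = C_5 (5T1), of order 5.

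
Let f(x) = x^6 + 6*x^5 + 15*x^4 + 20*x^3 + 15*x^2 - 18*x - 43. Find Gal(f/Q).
A_6, the alternating group on 6 letters

The polynomial f is an irreducible sextic over Q, so G = Gal(f/Q) is one of the 16 transitive subgroups 6T1, ..., 6T16 of S_6. The discriminant of f is 746496000000 = 864000^2, a perfect square, so G is contained in A_6. The transitive groups of degree 6 contained in A_6 are: A_4 (6T4, order 12), S_4 (6T7, order 24), (C_3 x C_3) : C_4 (6T10, order 36), PSL(2,5) (6T12, order 60), A_6 (6T15, order 360). By Dedekind's theorem, for a prime p not dividing disc(f) the degrees of the irreducible factors of f mod p form the cycle type of an element of G. Factoring f modulo the 6 such primes p <= 23 (skipping 2, 3, 5, which divide the discriminant), each new pattern first appears at: mod 7: f = (x + 5)(x^5 + x^4 + 3x^3 + 5x^2 + 4x + 4), pattern 5+1; mod 23: f = (x + 3)(x + 12)(x + 17)(x^3 + 20x^2 + 4x + 15), pattern 3+1+1+1. No other pattern occurs in this range, so the set of observed cycle types is {5+1, 3+1+1+1}. Among the candidates above, the only group containing elements of all these cycle types is A_6 (6T15) — each of A_4 (6T4), S_4 (6T7), (C_3 x C_3) : C_4 (6T10), PSL(2,5) (6T12) lacks at least one of them. Hence G = A_6 (6T15), of order 360.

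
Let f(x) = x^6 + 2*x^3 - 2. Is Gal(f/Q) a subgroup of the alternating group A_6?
The polynomial is irreducible of degree 6 over Q. Its discriminant is 5038848, which is not a perfect square. A Galois group lies in the alternating group exactly when the discriminant is a square in Q, so the Galois group (S_3 x S_3) is not contained in A_6.

No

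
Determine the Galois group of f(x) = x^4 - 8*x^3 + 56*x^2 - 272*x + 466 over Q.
The polynomial is an irreducible quartic over Q and its discriminant is 398297088, which is not a perfect square, so the Galois group is not contained in A_4. The resolvent cubic y^3 - 56*y^2 + 312*y + 576 has exactly one rational root, so the Galois group is C_4 or D_4. The quartic remains irreducible over Q(sqrt(disc)), so the group is D_4.

D_4 (order 8)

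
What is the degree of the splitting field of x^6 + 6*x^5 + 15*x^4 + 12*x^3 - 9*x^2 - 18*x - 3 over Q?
The degree of the splitting field over Q equals the order of the Galois group, so first determine the group. The polynomial f is an irreducible sextic over Q, so G = Gal(f/Q) is one of the 16 transitive subgroups 6T1, ..., 6T16 of S_6. The discriminant of f is 1289945088, which is not a perfect square, so G is not contained in A_6. The transitive groups of degree 6 not contained in A_6 are: C_6 (6T1, order 6), S_3 (6T2, order 6), D_6 (6T3, order 12), C_3 x S_3 (6T5, order 18), A_4 x C_2 (6T6, order 24), S_4 (6T8, order 24), S_3 x S_3 (6T9, order 36), S_4 x C_2 (6T11, order 48), (S_3 x S_3) : C_2 (6T13, order 72), PGL(2,5) (6T14, order 120), S_6 (6T16, order 720). By Dedekind's theorem, for a prime p not dividing disc(f) the degrees of the irreducible factors of f mod p form the cycle type of an element of G. Factoring f modulo the 23 such primes p <= 97 (skipping 2, 3, which divide the discriminant), each new pattern first appears at: mod 5: f = (x^6 + x^5 + 2x^3 + x^2 + 2x + 2), pattern 6; mod 11: f = (x + 3)(x + 9)(x^2 + 3)(x^2 + 5x + 2), pattern 2+2+1+1; mod 13: f = (x + 2)(x + 4)(x + 10)(x^3 + 3x^2 + 3x + 5), pattern 3+1+1+1; mod 31: f = (x^2 + 5x + 1)(x^2 + 15x + 30)(x^2 + 17x + 3), pattern 2+2+2; mod 97: f = (x^3 + 3x^2 + 3x + 17)(x^3 + 3x^2 + 3x + 74), pattern 3+3. No other pattern occurs in this range, so the set of observed cycle types is {6, 2+2+1+1, 3+1+1+1, 2+2+2, 3+3}. The candidates containing elements of all these cycle types are S_3 x S_3 (6T9) of order 36, (S_3 x S_3) : C_2 (6T13) of order 72, S_6 (6T16) of order 720; the others are excluded. The observed types are precisely the cycle types that occur in S_3 x S_3 (6T9) (apart from the identity). Each of the other remaining candidates has further cycle types, and by the Chebotarev density theorem the matching factorization patterns would occur for a proportion of primes equal to their share of the group: (S_3 x S_3) : C_2 (6T13) additionally contains elements of type 4+2, 3+2+1, 2+1+1+1+1 (36 of its 72 elements, about 50% of primes); S_6 (6T16) additionally contains elements of type 5+1, 4+2, 4+1+1, 3+2+1, 2+1+1+1+1 (459 of its 720 elements, about 64% of primes). None of the 23 primes tested shows any such pattern (for each of these groups the chance of that is below 10^-4), which rules them out. Hence G = S_3 x S_3 (6T9), of order 36. The Galois group S_3 x S_3 (6T9) has order 36, so the splitting field has degree 36 over Q.

36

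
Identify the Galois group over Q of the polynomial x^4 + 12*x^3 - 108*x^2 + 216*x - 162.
The polynomial is an irreducible quartic over Q and its discriminant is -13604889600, which is not a perfect square, so the Galois group is not contained in A_4. The resolvent cubic y^3 + 108*y^2 + 3240*y + 46656 has exactly one rational root, so the Galois group is C_4 or D_4. The quartic remains irreducible over Q(sqrt(disc)), so the group is D_4.

D_4, the dihedral group of order 8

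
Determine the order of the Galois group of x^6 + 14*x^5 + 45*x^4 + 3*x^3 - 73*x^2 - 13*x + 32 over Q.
60

The degree of the splitting field over Q equals the order of the Galois group, so first determine the group. The polynomial f is an irreducible sextic over Q, so G = Gal(f/Q) is one of the 16 transitive subgroups 6T1, ..., 6T16 of S_6. The discriminant of f is 3646117689361 = 1909481^2, a perfect square, so G is contained in A_6. The transitive groups of degree 6 contained in A_6 are: A_4 (6T4, order 12), S_4 (6T7, order 24), (C_3 x C_3) : C_4 (6T10, order 36), PSL(2,5) (6T12, order 60), A_6 (6T15, order 360). By Dedekind's theorem, for a prime p not dividing disc(f) the degrees of the irreducible factors of f mod p form the cycle type of an element of G. Factoring f modulo the 21 such primes p <= 83 (skipping 7, 19, which divide the discriminant), each new pattern first appears at: mod 2: f = (x)(x^5 + x^3 + x^2 + x + 1), pattern 5+1; mod 11: f = (x^3 + 4x^2 + 7x + 2)(x^3 + 10x^2 + 9x + 5), pattern 3+3; mod 61: f = (x + 3)(x + 26)(x^2 + 23x + 23)(x^2 + 23x + 33), pattern 2+2+1+1. No other pattern occurs in this range, so the set of observed cycle types is {5+1, 3+3, 2+2+1+1}. The candidates containing elements of all these cycle types are PSL(2,5) (6T12) of order 60, A_6 (6T15) of order 360; the others are excluded. The observed types are precisely the cycle types that occur in PSL(2,5) (6T12) (apart from the identity). Each of the other remaining candidates has further cycle types, and by the Chebotarev density theorem the matching factorization patterns would occur for a proportion of primes equal to their share of the group: A_6 (6T15) additionally contains elements of type 4+2, 3+1+1+1 (130 of its 360 elements, about 36% of primes). None of the 21 primes tested shows any such pattern (for each of these groups the chance of that is below 10^-4), which rules them out. Hence G = PSL(2,5) (6T12), of order 60. The Galois group PSL(2,5) (6T12) has order 60, so the splitting field has degree 60 over Q.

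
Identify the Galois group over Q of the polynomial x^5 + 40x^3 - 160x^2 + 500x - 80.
The polynomial f is an irreducible quintic over Q, so G = Gal(f/Q) is a transitive subgroup of S_5: one of C_5 (5T1, order 5), D_5 (5T2, order 10), F_20 (5T3, order 20), A_5 (5T4, order 60) or S_5 (5T5, order 120). The discriminant of f is 9333105664000000 = 96608000^2, a perfect square, so G is contained in A_5. The transitive groups of degree 5 contained in A_5 are: C_5 (5T1, order 5), D_5 (5T2, order 10), A_5 (5T4, order 60). By Dedekind's theorem, for a prime p not dividing disc(f) the degrees of the irreducible factors of f mod p form the cycle type of an element of G. Factoring f modulo the 2 such primes p <= 7 (skipping 2, 5, which divide the discriminant), each new pattern first appears at: mod 3: f = (x^5 + x^3 + 2x^2 + 2x + 1), pattern 5; mod 7: f = (x + 2)(x + 6)(x^3 + 6x^2 + x + 5), pattern 3+1+1. No other pattern occurs in this range, so the set of observed cycle types is {5, 3+1+1}. Among the candidates above, the only group containing elements of all these cycle types is A_5 (5T4) — each of C_5 (5T1), D_5 (5T2) lacks at least one of them. Hence G = A_5 (5T4), of order 60.

A_5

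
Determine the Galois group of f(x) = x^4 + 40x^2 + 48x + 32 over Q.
4T5: S_4

The polynomial is an irreducible quartic over Q and its discriminant is 800915456, which is not a perfect square, so the Galois group is not contained in A_4. The resolvent cubic y^3 - 40*y^2 - 128*y + 2816 is irreducible over Q. An irreducible resolvent with non-square discriminant gives S_4.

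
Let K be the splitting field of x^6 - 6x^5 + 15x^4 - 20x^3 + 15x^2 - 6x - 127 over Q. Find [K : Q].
The degree of the splitting field over Q equals the order of the Galois group, so first determine the group. The polynomial f is an irreducible sextic over Q, so G = Gal(f/Q) is one of the 16 transitive subgroups 6T1, ..., 6T16 of S_6. The discriminant of f is 1603087953297408, which is not a perfect square, so G is not contained in A_6. The transitive groups of degree 6 not contained in A_6 are: C_6 (6T1, order 6), S_3 (6T2, order 6), D_6 (6T3, order 12), C_3 x S_3 (6T5, order 18), A_4 x C_2 (6T6, order 24), S_4 (6T8, order 24), S_3 x S_3 (6T9, order 36), S_4 x C_2 (6T11, order 48), (S_3 x S_3) : C_2 (6T13, order 72), PGL(2,5) (6T14, order 120), S_6 (6T16, order 720). By Dedekind's theorem, for a prime p not dividing disc(f) the degrees of the irreducible factors of f mod p form the cycle type of an element of G. Factoring f modulo the 79 such primes p <= 419 (skipping 2, 3, which divide the discriminant), each new pattern first appears at: mod 5: f = (x^2 + 2)(x^2 + x + 1)(x^2 + 3x + 4), pattern 2+2+2; mod 7: f = (x^3 + 4x^2 + 3x + 2)(x^3 + 4x^2 + 3x + 3), pattern 3+3; mod 13: f = (x^6 + 7x^5 + 2x^4 + 6x^3 + 2x^2 + 7x + 3), pattern 6; mod 17: f = (x + 6)(x + 9)(x^2 + 5x + 9)(x^2 + 8x + 6), pattern 2+2+1+1; mod 31: f = (x + 3)(x + 6)(x + 10)(x + 19)(x + 23)(x + 26), pattern 1+1+1+1+1+1. No other pattern occurs in this range, so the set of observed cycle types is {2+2+2, 3+3, 6, 2+2+1+1, 1+1+1+1+1+1}. The candidates containing elements of all these cycle types are D_6 (6T3) of order 12, A_4 x C_2 (6T6) of order 24, S_3 x S_3 (6T9) of order 36, S_4 x C_2 (6T11) of order 48, (S_3 x S_3) : C_2 (6T13) of order 72, PGL(2,5) (6T14) of order 120, S_6 (6T16) of order 720; the others are excluded. The observed types are precisely the cycle types that occur in D_6 (6T3). Each of the other remaining candidates has further cycle types, and by the Chebotarev density theorem the matching factorization patterns would occur for a proportion of primes equal to their share of the group: A_4 x C_2 (6T6) additionally contains elements of type 2+1+1+1+1 (3 of its 24 elements, about 12% of primes); S_3 x S_3 (6T9) additionally contains elements of type 3+1+1+1 (4 of its 36 elements, about 11% of primes); S_4 x C_2 (6T11) additionally contains elements of type 4+2, 4+1+1, 2+1+1+1+1 (15 of its 48 elements, about 31% of primes); (S_3 x S_3) : C_2 (6T13) additionally contains elements of type 4+2, 3+2+1, 3+1+1+1, 2+1+1+1+1 (40 of its 72 elements, about 56% of primes); PGL(2,5) (6T14) additionally contains elements of type 5+1, 4+1+1 (54 of its 120 elements, about 45% of primes); S_6 (6T16) additionally contains elements of type 5+1, 4+2, 4+1+1, 3+2+1, 3+1+1+1, 2+1+1+1+1 (499 of its 720 elements, about 69% of primes). None of the 79 primes tested shows any such pattern (for each of these groups the chance of that is below 10^-4), which rules them out. Hence G = D_6 (6T3), of order 12. The Galois group D_6 (6T3) has order 12, so the splitting field has degree 12 over Q.

12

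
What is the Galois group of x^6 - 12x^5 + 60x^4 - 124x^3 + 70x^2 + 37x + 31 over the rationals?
S_6 (also written S6)

The polynomial f is an irreducible sextic over Q, so G = Gal(f/Q) is one of the 16 transitive subgroups 6T1, ..., 6T16 of S_6. The discriminant of f is -716771249342091, which is not a perfect square, so G is not contained in A_6. The transitive groups of degree 6 not contained in A_6 are: C_6 (6T1, order 6), S_3 (6T2, order 6), D_6 (6T3, order 12), C_3 x S_3 (6T5, order 18), A_4 x C_2 (6T6, order 24), S_4 (6T8, order 24), S_3 x S_3 (6T9, order 36), S_4 x C_2 (6T11, order 48), (S_3 x S_3) : C_2 (6T13, order 72), PGL(2,5) (6T14, order 120), S_6 (6T16, order 720). By Dedekind's theorem, for a prime p not dividing disc(f) the degrees of the irreducible factors of f mod p form the cycle type of an element of G. Factoring f modulo the 4 such primes p <= 11 (skipping 3, which divides the discriminant), each new pattern first appears at: mod 2: f = (x^6 + x + 1), pattern 6; mod 5: f = (x^3 + 4x^2 + 3)(x^3 + 4x^2 + 4x + 2), pattern 3+3; mod 7: f = (x + 6)(x^5 + 3x^4 + 2x^2 + 2x + 4), pattern 5+1; mod 11: f = (x + 9)(x^2 + 3x + 6)(x^3 + 9x^2 + 7x + 2), pattern 3+2+1. No other pattern occurs in this range, so the set of observed cycle types is {6, 3+3, 5+1, 3+2+1}. Among the candidates above, the only group containing elements of all these cycle types is S_6 (6T16); every other candidate lacks at least one of them. Hence G = S_6 (6T16), of order 720.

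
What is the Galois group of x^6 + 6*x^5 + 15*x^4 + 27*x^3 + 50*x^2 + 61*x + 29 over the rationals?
The polynomial f is an irreducible sextic over Q, so G = Gal(f/Q) is one of the 16 transitive subgroups 6T1, ..., 6T16 of S_6. The discriminant of f is -219439771, which is not a perfect square, so G is not contained in A_6. The transitive groups of degree 6 not contained in A_6 are: C_6 (6T1, order 6), S_3 (6T2, order 6), D_6 (6T3, order 12), C_3 x S_3 (6T5, order 18), A_4 x C_2 (6T6, order 24), S_4 (6T8, order 24), S_3 x S_3 (6T9, order 36), S_4 x C_2 (6T11, order 48), (S_3 x S_3) : C_2 (6T13, order 72), PGL(2,5) (6T14, order 120), S_6 (6T16, order 720). By Dedekind's theorem, for a prime p not dividing disc(f) the degrees of the irreducible factors of f mod p form the cycle type of an element of G. Factoring f modulo the 4 such primes p <= 7, each new pattern first appears at: mod 2: f = (x^6 + x^4 + x^3 + x + 1), pattern 6; mod 3: f = (x + 2)(x^2 + x + 2)(x^3 + 2x + 2), pattern 3+2+1; mod 5: f = (x^3 + 2x^2 + 4x + 4)(x^3 + 4x^2 + 3x + 1), pattern 3+3; mod 7: f = (x + 6)(x^5 + x^3 + x + 6), pattern 5+1. No other pattern occurs in this range, so the set of observed cycle types is {6, 3+2+1, 3+3, 5+1}. Among the candidates above, the only group containing elements of all these cycle types is S_6 (6T16); every other candidate lacks at least one of them. Hence G = S_6 (6T16), of order 720.

S_6 (also written S6)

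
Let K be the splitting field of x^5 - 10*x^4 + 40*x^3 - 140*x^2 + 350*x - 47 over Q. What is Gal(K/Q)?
The polynomial f is an irreducible quintic over Q, so G = Gal(f/Q) is a transitive subgroup of S_5: one of C_5 (5T1, order 5), D_5 (5T2, order 10), F_20 (5T3, order 20), A_5 (5T4, order 60) or S_5 (5T5, order 120). The discriminant of f is 16850349253125, which is not a perfect square, so G is not contained in A_5. The transitive groups of degree 5 not contained in A_5 are: F_20 (5T3, order 20), S_5 (5T5, order 120). By Dedekind's theorem, for a prime p not dividing disc(f) the degrees of the irreducible factors of f mod p form the cycle type of an element of G. Factoring f modulo the 18 such primes p <= 73 (skipping 3, 5, 41, which divide the discriminant), each new pattern first appears at: mod 2: f = (x + 1)(x^4 + x^3 + x^2 + x + 1), pattern 4+1; mod 11: f = (x^5 + x^4 + 7x^3 + 3x^2 + 9x + 8), pattern 5; mod 19: f = (x + 17)(x^2 + x + 3)(x^2 + 10x + 11), pattern 2+2+1. No other pattern occurs in this range, so the set of observed cycle types is {4+1, 5, 2+2+1}. The candidates containing elements of all these cycle types are F_20 (5T3) of order 20, S_5 (5T5) of order 120; the others are excluded. The observed types are precisely the cycle types that occur in F_20 (5T3) (apart from the identity). Each of the other remaining candidates has further cycle types, and by the Chebotarev density theorem the matching factorization patterns would occur for a proportion of primes equal to their share of the group: S_5 (5T5) additionally contains elements of type 3+2, 3+1+1, 2+1+1+1 (50 of its 120 elements, about 42% of primes). None of the 18 primes tested shows any such pattern (for each of these groups the chance of that is below 10^-4), which rules them out. Hence G = F_20 (5T3), of order 20.

5T3: F_20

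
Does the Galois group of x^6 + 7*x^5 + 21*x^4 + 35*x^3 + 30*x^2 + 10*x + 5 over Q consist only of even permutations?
Yes

The polynomial is irreducible of degree 6 over Q. Its discriminant is 525625 = 725^2, a perfect square. A Galois group lies in the alternating group exactly when the discriminant is a square in Q, so the Galois group ((C_3 x C_3) : C_4) is contained in A_6.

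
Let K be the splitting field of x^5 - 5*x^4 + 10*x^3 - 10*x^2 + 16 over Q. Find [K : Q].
The degree of the splitting field over Q equals the order of the Galois group, so first determine the group. The polynomial f is an irreducible quintic over Q, so G = Gal(f/Q) is a transitive subgroup of S_5: one of C_5 (5T1, order 5), D_5 (5T2, order 10), F_20 (5T3, order 20), A_5 (5T4, order 60) or S_5 (5T5, order 120). The discriminant of f is 64000000 = 8000^2, a perfect square, so G is contained in A_5. The transitive groups of degree 5 contained in A_5 are: C_5 (5T1, order 5), D_5 (5T2, order 10), A_5 (5T4, order 60). By Dedekind's theorem, for a prime p not dividing disc(f) the degrees of the irreducible factors of f mod p form the cycle type of an element of G. Factoring f modulo the 23 such primes p <= 97 (skipping 2, 5, which divide the discriminant), each new pattern first appears at: mod 3: f = (x + 2)(x^2 + 1)(x^2 + 2x + 2), pattern 2+2+1; mod 7: f = (x^5 + 2x^4 + 3x^3 + 4x^2 + 2), pattern 5. No other pattern occurs in this range, so the set of observed cycle types is {2+2+1, 5}. The candidates containing elements of all these cycle types are D_5 (5T2) of order 10, A_5 (5T4) of order 60; the others are excluded. The observed types are precisely the cycle types that occur in D_5 (5T2) (apart from the identity). Each of the other remaining candidates has further cycle types, and by the Chebotarev density theorem the matching factorization patterns would occur for a proportion of primes equal to their share of the group: A_5 (5T4) additionally contains elements of type 3+1+1 (20 of its 60 elements, about 33% of primes). None of the 23 primes tested shows any such pattern (for each of these groups the chance of that is below 10^-4), which rules them out. Hence G = D_5 (5T2), of order 10. The Galois group D_5 (5T2) has order 10, so the splitting field has degree 10 over Q.

10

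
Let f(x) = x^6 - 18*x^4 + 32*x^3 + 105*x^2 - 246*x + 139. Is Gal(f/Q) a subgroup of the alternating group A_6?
The polynomial is irreducible of degree 6 over Q. Its discriminant is -391955289743808, which is not a perfect square. A Galois group lies in the alternating group exactly when the discriminant is a square in Q, so the Galois group (PGL(2,5)) is not contained in A_6.

No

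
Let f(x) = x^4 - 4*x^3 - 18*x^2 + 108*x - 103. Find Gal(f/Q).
D_4 (order 8)

The polynomial is an irreducible quartic over Q and its discriminant is -104857600, which is not a perfect square, so the Galois group is not contained in A_4. The resolvent cubic y^3 + 18*y^2 - 20*y - 2600 has exactly one rational root, so the Galois group is C_4 or D_4. The quartic remains irreducible over Q(sqrt(disc)), so the group is D_4.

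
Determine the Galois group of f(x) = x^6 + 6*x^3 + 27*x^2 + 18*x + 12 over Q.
6T2: S_3

The polynomial f is an irreducible sextic over Q, so G = Gal(f/Q) is one of the 16 transitive subgroups 6T1, ..., 6T16 of S_6. The discriminant of f is -1160950579200, which is not a perfect square, so G is not contained in A_6. The transitive groups of degree 6 not contained in A_6 are: C_6 (6T1, order 6), S_3 (6T2, order 6), D_6 (6T3, order 12), C_3 x S_3 (6T5, order 18), A_4 x C_2 (6T6, order 24), S_4 (6T8, order 24), S_3 x S_3 (6T9, order 36), S_4 x C_2 (6T11, order 48), (S_3 x S_3) : C_2 (6T13, order 72), PGL(2,5) (6T14, order 120), S_6 (6T16, order 720). By Dedekind's theorem, for a prime p not dividing disc(f) the degrees of the irreducible factors of f mod p form the cycle type of an element of G. Factoring f modulo the 23 such primes p <= 101 (skipping 2, 3, 5, which divide the discriminant), each new pattern first appears at: mod 7: f = (x^3 + x + 1)(x^3 + 6x + 5), pattern 3+3; mod 11: f = (x^2 + 6x + 10)(x^2 + 7x + 2)(x^2 + 9x + 5), pattern 2+2+2; mod 61: f = (x + 24)(x + 26)(x + 43)(x + 47)(x + 49)(x + 55), pattern 1+1+1+1+1+1. No other pattern occurs in this range, so the set of observed cycle types is {3+3, 2+2+2, 1+1+1+1+1+1}. The candidates containing elements of all these cycle types are C_6 (6T1) of order 6, S_3 (6T2) of order 6, D_6 (6T3) of order 12, C_3 x S_3 (6T5) of order 18, A_4 x C_2 (6T6) of order 24, S_4 (6T8) of order 24, S_3 x S_3 (6T9) of order 36, S_4 x C_2 (6T11) of order 48, (S_3 x S_3) : C_2 (6T13) of order 72, PGL(2,5) (6T14) of order 120, S_6 (6T16) of order 720; the others are excluded. The observed types are precisely the cycle types that occur in S_3 (6T2). Each of the other remaining candidates has further cycle types, and by the Chebotarev density theorem the matching factorization patterns would occur for a proportion of primes equal to their share of the group: C_6 (6T1) additionally contains elements of type 6 (2 of its 6 elements, about 33% of primes); D_6 (6T3) additionally contains elements of type 6, 2+2+1+1 (5 of its 12 elements, about 42% of primes); C_3 x S_3 (6T5) additionally contains elements of type 6, 3+1+1+1 (10 of its 18 elements, about 56% of primes); A_4 x C_2 (6T6) additionally contains elements of type 6, 2+2+1+1, 2+1+1+1+1 (14 of its 24 elements, about 58% of primes); S_4 (6T8) additionally contains elements of type 4+1+1, 2+2+1+1 (9 of its 24 elements, about 38% of primes); S_3 x S_3 (6T9) additionally contains elements of type 6, 3+1+1+1, 2+2+1+1 (25 of its 36 elements, about 69% of primes); S_4 x C_2 (6T11) additionally contains elements of type 6, 4+2, 4+1+1, 2+2+1+1, 2+1+1+1+1 (32 of its 48 elements, about 67% of primes); (S_3 x S_3) : C_2 (6T13) additionally contains elements of type 6, 4+2, 3+2+1, 3+1+1+1, 2+2+1+1, 2+1+1+1+1 (61 of its 72 elements, about 85% of primes); PGL(2,5) (6T14) additionally contains elements of type 6, 5+1, 4+1+1, 2+2+1+1 (89 of its 120 elements, about 74% of primes); S_6 (6T16) additionally contains elements of type 6, 5+1, 4+2, 4+1+1, 3+2+1, 3+1+1+1, 2+2+1+1, 2+1+1+1+1 (664 of its 720 elements, about 92% of primes). None of the 23 primes tested shows any such pattern (for each of these groups the chance of that is below 10^-4), which rules them out. Hence G = S_3 (6T2), of order 6.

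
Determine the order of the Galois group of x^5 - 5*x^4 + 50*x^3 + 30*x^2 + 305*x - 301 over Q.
The degree of the splitting field over Q equals the order of the Galois group, so first determine the group. The polynomial f is an irreducible quintic over Q, so G = Gal(f/Q) is a transitive subgroup of S_5: one of C_5 (5T1, order 5), D_5 (5T2, order 10), F_20 (5T3, order 20), A_5 (5T4, order 60) or S_5 (5T5, order 120). The discriminant of f is 9333105664000000 = 96608000^2, a perfect square, so G is contained in A_5. The transitive groups of degree 5 contained in A_5 are: C_5 (5T1, order 5), D_5 (5T2, order 10), A_5 (5T4, order 60). By Dedekind's theorem, for a prime p not dividing disc(f) the degrees of the irreducible factors of f mod p form the cycle type of an element of G. Factoring f modulo the 2 such primes p <= 7 (skipping 2, 5, which divide the discriminant), each new pattern first appears at: mod 3: f = (x^5 + x^4 + 2x^3 + 2x + 2), pattern 5; mod 7: f = (x)(x + 4)(x^3 + 5x^2 + 2x + 1), pattern 3+1+1. No other pattern occurs in this range, so the set of observed cycle types is {5, 3+1+1}. Among the candidates above, the only group containing elements of all these cycle types is A_5 (5T4) — each of C_5 (5T1), D_5 (5T2) lacks at least one of them. Hence G = A_5 (5T4), of order 60. The Galois group A_5 (5T4) has order 60, so the splitting field has degree 60 over Q.

60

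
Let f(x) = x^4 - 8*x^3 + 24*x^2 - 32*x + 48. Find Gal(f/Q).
The polynomial is an irreducible quartic over Q and its discriminant is 8388608, which is not a perfect square, so the Galois group is not contained in A_4. The resolvent cubic y^3 - 24*y^2 + 64*y + 512 has exactly one rational root, so the Galois group is C_4 or D_4. The quartic remains irreducible over Q(sqrt(disc)), so the group is D_4.

D_4 (order 8)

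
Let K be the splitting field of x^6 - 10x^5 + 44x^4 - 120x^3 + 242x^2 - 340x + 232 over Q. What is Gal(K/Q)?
S_4, S_4(6c), the S_4-action on 6 points not in A_6

The polynomial f is an irreducible sextic over Q, so G = Gal(f/Q) is one of the 16 transitive subgroups 6T1, ..., 6T16 of S_6. The discriminant of f is -4014080000, which is not a perfect square, so G is not contained in A_6. The transitive groups of degree 6 not contained in A_6 are: C_6 (6T1, order 6), S_3 (6T2, order 6), D_6 (6T3, order 12), C_3 x S_3 (6T5, order 18), A_4 x C_2 (6T6, order 24), S_4 (6T8, order 24), S_3 x S_3 (6T9, order 36), S_4 x C_2 (6T11, order 48), (S_3 x S_3) : C_2 (6T13, order 72), PGL(2,5) (6T14, order 120), S_6 (6T16, order 720). By Dedekind's theorem, for a prime p not dividing disc(f) the degrees of the irreducible factors of f mod p form the cycle type of an element of G. Factoring f modulo the 22 such primes p <= 97 (skipping 2, 5, 7, which divide the discriminant), each new pattern first appears at: mod 3: f = (x^3 + 2x + 1)(x^3 + 2x^2 + 1), pattern 3+3; mod 13: f = (x + 5)(x + 10)(x^4 + x^3 + 5x^2 + 2x + 1), pattern 4+1+1; mod 37: f = (x^2 + 10x + 30)(x^2 + 26x + 6)(x^2 + 28x + 35), pattern 2+2+2; mod 43: f = (x + 1)(x + 25)(x^2 + 19x + 25)(x^2 + 31x + 40), pattern 2+2+1+1. No other pattern occurs in this range, so the set of observed cycle types is {3+3, 4+1+1, 2+2+2, 2+2+1+1}. The candidates containing elements of all these cycle types are S_4 (6T8) of order 24, S_4 x C_2 (6T11) of order 48, PGL(2,5) (6T14) of order 120, S_6 (6T16) of order 720; the others are excluded. The observed types are precisely the cycle types that occur in S_4 (6T8) (apart from the identity). Each of the other remaining candidates has further cycle types, and by the Chebotarev density theorem the matching factorization patterns would occur for a proportion of primes equal to their share of the group: S_4 x C_2 (6T11) additionally contains elements of type 6, 4+2, 2+1+1+1+1 (17 of its 48 elements, about 35% of primes); PGL(2,5) (6T14) additionally contains elements of type 6, 5+1 (44 of its 120 elements, about 37% of primes); S_6 (6T16) additionally contains elements of type 6, 5+1, 4+2, 3+2+1, 3+1+1+1, 2+1+1+1+1 (529 of its 720 elements, about 73% of primes). None of the 22 primes tested shows any such pattern (for each of these groups the chance of that is below 10^-4), which rules them out. Hence G = S_4 (6T8), of order 24.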